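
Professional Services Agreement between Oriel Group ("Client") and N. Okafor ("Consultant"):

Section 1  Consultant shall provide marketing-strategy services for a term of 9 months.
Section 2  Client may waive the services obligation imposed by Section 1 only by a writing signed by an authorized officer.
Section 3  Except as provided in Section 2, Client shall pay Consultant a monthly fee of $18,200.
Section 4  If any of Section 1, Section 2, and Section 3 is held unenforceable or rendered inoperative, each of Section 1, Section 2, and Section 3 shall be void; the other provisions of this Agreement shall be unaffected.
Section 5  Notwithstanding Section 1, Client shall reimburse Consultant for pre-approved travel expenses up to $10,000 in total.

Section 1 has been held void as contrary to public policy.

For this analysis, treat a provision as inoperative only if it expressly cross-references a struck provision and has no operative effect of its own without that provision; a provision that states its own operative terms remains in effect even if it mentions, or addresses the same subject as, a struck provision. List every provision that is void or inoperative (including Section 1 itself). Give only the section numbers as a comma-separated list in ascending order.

1, 2, 3

Section 1 is struck. Section 2 operates only by reference to Section 1, so it falls with Section 1. Section 5 mentions Section 1 but its own obligation stands independently of Section 1, so Section 5 is not affected. Section 4 declares Section 1, Section 2, and Section 3 mutually dependent; since one of them has fallen, all of them are of no effect. That brings down Section 3 as well. The remainder continues in force under Section 4. The provisions still in force are Section 4 and Section 5.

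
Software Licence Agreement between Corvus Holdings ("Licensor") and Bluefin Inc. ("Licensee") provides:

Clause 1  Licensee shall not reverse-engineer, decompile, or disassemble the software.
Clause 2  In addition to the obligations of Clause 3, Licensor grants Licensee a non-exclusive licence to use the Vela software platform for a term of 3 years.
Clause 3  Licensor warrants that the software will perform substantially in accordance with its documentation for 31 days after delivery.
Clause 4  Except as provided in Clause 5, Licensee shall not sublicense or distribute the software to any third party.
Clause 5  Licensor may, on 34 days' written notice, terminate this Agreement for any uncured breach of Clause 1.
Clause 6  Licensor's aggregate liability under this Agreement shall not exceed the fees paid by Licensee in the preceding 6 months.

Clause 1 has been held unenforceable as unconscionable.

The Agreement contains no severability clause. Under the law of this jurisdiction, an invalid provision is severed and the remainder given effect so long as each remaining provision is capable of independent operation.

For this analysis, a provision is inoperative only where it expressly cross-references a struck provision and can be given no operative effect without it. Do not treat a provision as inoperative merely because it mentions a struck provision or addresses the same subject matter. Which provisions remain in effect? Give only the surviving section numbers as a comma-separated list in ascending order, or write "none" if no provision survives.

Clause 1 is struck. Clause 5 operates only by reference to Clause 1, so it falls with Clause 1. Clause 4 mentions Clause 5 but its own obligation stands independently of Clause 5, so Clause 4 is not affected. With no severability clause, the stated default rule severs what cannot stand and enforces each remaining provision that can operate on its own. That leaves Clause 2, Clause 3, Clause 4, and Clause 6 in effect.

2, 3, 4, 6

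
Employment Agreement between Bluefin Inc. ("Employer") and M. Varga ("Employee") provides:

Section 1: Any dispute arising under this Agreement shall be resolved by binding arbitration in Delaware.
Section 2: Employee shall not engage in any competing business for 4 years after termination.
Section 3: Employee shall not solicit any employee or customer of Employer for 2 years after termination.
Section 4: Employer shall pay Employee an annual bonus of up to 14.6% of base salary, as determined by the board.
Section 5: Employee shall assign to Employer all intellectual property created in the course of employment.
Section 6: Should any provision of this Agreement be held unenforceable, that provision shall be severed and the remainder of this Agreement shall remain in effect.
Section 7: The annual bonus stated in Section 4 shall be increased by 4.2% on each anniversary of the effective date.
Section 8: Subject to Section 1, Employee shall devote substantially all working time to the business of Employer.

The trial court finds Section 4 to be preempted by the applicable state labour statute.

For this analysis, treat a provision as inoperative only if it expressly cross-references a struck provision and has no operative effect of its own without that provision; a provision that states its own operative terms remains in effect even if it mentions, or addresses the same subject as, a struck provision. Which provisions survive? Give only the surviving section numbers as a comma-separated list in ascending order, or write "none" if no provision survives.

1, 2, 3, 5, 6, 8

Section 4 is struck. Section 7 does nothing except set the escalation of the annual bonus by reference to Section 4; with Section 4 gone it has no independent effect and is inoperative. Section 6 is a severability clause and preserves every provision that can still be given independent effect. That leaves Section 1, Section 2, Section 3, Section 5, Section 6, and Section 8 in effect.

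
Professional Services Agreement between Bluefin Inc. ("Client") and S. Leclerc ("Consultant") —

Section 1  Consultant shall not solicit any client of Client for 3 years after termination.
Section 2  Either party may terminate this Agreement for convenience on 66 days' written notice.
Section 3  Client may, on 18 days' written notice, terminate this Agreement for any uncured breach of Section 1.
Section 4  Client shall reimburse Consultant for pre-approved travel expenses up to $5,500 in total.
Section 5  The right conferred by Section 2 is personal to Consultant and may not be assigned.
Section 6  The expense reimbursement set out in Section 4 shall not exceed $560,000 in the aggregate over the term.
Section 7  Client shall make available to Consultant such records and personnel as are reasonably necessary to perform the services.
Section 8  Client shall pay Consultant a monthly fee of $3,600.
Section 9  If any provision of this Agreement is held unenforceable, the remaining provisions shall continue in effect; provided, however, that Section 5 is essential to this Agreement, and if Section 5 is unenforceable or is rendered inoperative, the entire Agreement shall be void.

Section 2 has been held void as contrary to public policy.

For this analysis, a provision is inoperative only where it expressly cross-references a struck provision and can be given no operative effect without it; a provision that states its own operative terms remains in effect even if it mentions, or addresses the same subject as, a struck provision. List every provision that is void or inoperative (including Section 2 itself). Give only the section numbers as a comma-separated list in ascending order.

Section 2 is struck. The only function of Section 5 is the non-assignment of Section 2, so it cannot stand once Section 2 is removed. Section 9 makes Section 5 an essential term, and Section 5 has been rendered inoperative by the cascade; under Section 9, the entire Agreement is therefore void. No provision of the Agreement survives.

1, 2, 3, 4, 5, 6, 7, 8, 9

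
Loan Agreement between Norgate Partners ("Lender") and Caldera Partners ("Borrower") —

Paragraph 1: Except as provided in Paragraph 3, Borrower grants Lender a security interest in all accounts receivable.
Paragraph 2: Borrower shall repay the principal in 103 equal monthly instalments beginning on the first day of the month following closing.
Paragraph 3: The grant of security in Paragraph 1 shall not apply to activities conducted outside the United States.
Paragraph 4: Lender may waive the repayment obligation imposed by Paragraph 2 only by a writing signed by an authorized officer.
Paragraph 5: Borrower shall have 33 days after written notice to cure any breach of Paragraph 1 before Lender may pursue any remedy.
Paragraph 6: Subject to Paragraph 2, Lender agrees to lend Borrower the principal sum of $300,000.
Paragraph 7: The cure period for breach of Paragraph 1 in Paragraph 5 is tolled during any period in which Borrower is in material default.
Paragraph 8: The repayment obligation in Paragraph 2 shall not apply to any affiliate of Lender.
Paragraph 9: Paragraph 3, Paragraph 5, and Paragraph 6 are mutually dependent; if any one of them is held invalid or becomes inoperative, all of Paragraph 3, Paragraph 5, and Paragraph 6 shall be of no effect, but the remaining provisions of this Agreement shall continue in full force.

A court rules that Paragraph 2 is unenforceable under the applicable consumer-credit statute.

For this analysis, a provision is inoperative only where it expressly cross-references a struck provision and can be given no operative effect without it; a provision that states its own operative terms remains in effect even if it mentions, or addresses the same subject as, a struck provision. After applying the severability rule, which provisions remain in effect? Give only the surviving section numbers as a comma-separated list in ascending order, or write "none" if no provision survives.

1, 3, 5, 6, 7, 9

Paragraph 2 is struck. Paragraph 4 has no operative effect of its own apart from Paragraph 2 and is therefore inoperative. Paragraph 8 does nothing except set the carve-out from the repayment obligation by reference to Paragraph 2; with Paragraph 2 gone it has no independent effect and is inoperative. Although Paragraph 6 refers to Paragraph 2, its operative terms do not depend on Paragraph 2, so it remains in effect. Paragraph 9 ties Paragraph 3, Paragraph 5, and Paragraph 6 together, but none of those is affected here; the remaining provisions continue in force under Paragraph 9. The provisions still in force are Paragraph 1, Paragraph 3, Paragraph 5, Paragraph 6, Paragraph 7, and Paragraph 9.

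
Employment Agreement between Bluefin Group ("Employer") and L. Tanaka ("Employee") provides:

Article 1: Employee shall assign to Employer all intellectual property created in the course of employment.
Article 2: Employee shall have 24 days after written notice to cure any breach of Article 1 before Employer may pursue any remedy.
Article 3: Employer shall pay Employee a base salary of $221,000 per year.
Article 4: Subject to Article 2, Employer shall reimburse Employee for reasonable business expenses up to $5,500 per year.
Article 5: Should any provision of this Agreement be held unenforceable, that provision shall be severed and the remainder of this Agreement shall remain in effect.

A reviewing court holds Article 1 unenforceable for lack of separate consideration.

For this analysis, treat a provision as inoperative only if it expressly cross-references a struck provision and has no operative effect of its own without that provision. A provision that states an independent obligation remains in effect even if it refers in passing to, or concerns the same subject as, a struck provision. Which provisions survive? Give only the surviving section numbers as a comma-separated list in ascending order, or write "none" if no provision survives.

Article 1 is struck. Article 2 merely fixes the cure period for breach of Article 1; with Article 1 gone it has nothing to operate on and falls away. Article 4 mentions Article 2 but its own obligation stands independently of Article 2, so Article 4 is not affected. Article 5 is a severability clause and preserves every provision that can still be given independent effect. Article 3, Article 4, and Article 5 remain in effect.

3, 4, 5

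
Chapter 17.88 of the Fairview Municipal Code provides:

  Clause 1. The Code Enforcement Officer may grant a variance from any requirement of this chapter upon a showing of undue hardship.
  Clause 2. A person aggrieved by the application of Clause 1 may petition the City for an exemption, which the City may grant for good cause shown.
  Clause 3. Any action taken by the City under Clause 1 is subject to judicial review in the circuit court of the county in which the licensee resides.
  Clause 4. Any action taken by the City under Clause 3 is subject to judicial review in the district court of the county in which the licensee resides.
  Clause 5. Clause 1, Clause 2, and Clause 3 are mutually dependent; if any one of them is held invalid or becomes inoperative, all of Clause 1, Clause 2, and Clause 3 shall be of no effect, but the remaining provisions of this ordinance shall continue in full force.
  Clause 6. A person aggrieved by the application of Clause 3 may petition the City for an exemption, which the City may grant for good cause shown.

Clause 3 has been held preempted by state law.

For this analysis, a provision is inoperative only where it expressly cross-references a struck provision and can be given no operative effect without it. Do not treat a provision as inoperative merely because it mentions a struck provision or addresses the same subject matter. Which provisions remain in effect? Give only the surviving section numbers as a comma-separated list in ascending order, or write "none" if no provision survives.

5

Clause 3 is struck. The only function of Clause 4 is the judicial-review right for Clause 3, so it cannot stand once Clause 3 is removed. Clause 6 has no operative effect of its own apart from Clause 3 and is therefore inoperative. Clause 5 declares Clause 1, Clause 2, and Clause 3 mutually dependent; since one of them has fallen, all of them are of no effect. That brings down Clause 1 and Clause 2 as well. The remainder continues in force under Clause 5. Only Clause 5 remains in effect.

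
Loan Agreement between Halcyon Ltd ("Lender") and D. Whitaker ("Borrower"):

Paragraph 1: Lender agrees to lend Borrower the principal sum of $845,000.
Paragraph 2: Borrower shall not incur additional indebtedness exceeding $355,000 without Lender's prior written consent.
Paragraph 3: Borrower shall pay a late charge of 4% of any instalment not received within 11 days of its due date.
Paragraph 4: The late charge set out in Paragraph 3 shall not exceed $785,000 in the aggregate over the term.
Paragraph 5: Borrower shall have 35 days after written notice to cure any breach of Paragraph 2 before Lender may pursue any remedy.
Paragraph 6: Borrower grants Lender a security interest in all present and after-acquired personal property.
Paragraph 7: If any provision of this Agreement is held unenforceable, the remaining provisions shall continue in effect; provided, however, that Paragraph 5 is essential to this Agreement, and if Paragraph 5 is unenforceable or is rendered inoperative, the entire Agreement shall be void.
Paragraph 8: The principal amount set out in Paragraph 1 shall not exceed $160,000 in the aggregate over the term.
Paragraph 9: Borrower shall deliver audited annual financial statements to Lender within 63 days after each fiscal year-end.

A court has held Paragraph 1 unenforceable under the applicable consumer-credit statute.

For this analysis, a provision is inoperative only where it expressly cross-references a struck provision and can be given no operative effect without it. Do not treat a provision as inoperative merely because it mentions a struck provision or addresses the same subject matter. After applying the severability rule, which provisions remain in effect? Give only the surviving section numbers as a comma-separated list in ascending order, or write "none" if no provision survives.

Paragraph 1 is struck. Paragraph 8 does nothing except set the aggregate cap on the principal amount by reference to Paragraph 1; with Paragraph 1 gone it has no independent effect and is inoperative. Paragraph 7 makes Paragraph 5 an essential term, but Paragraph 5 is unaffected, so the severability proviso in Paragraph 7 preserves the remaining provisions. That leaves Paragraph 2, Paragraph 3, Paragraph 4, Paragraph 5, Paragraph 6, Paragraph 7, and Paragraph 9 in effect.

2, 3, 4, 5, 6, 7, 9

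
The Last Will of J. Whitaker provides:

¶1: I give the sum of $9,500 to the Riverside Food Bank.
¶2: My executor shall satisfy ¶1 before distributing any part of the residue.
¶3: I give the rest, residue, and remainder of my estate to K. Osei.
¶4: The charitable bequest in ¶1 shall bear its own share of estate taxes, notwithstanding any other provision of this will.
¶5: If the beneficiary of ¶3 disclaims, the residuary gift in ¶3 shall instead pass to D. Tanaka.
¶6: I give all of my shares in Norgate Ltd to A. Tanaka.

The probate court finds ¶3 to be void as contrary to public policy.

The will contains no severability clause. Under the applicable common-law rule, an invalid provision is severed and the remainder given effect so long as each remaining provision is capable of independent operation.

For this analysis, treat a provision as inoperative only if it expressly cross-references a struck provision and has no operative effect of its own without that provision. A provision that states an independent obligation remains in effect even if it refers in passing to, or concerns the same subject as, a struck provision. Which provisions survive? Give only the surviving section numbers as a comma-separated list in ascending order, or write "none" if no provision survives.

1, 2, 4, 6

¶3 is struck. ¶5 has no operative effect of its own apart from ¶3 and is therefore inoperative. Under the stated default rule, only provisions that cannot operate independently fall away; the rest are enforced. The provisions still in force are ¶1, ¶2, ¶4, and ¶6.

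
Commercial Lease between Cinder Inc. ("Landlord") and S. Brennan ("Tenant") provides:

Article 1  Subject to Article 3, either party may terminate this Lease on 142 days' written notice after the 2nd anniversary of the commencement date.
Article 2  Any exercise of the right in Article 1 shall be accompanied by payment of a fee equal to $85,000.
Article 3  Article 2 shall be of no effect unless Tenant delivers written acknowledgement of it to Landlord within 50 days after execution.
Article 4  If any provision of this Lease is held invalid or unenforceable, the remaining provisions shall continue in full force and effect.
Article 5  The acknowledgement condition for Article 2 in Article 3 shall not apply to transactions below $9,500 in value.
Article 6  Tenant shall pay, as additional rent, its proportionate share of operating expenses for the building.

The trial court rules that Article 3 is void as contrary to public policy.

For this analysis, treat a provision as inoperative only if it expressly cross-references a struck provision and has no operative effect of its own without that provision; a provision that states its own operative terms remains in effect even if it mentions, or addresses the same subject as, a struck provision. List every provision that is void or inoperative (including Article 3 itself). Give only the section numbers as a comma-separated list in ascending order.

Article 3 is struck. Article 5 has no operative effect of its own apart from Article 3 and is therefore inoperative. Article 1 mentions Article 3 but its own obligation stands independently of Article 3, so Article 1 is not affected. Under the severability clause in Article 4, the remaining provisions continue in force. Article 1, Article 2, Article 4, and Article 6 remain in effect.

3, 5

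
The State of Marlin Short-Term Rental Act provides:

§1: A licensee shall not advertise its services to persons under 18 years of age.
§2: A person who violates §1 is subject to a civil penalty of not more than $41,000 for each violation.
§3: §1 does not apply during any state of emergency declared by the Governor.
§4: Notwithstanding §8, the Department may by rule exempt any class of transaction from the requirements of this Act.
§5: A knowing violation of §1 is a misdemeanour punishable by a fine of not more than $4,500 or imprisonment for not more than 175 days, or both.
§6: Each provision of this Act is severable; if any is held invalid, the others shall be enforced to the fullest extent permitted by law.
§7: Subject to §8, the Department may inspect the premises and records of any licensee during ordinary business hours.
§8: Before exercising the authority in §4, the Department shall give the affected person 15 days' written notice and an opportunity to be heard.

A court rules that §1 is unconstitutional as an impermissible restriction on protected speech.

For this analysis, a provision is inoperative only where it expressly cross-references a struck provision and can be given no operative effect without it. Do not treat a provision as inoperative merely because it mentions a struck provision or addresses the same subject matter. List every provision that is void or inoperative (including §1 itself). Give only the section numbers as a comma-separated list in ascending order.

§1 is struck. The only function of §2 is the civil penalty for violating §1, so it cannot stand once §1 is removed. The only function of §3 is the emergency suspension of §1, so it cannot stand once §1 is removed. The only function of §5 is the criminal penalty for violating §1, so it cannot stand once §1 is removed. §6 is a severability clause and preserves every provision that can still be given independent effect. §4, §6, §7, and §8 remain in effect.

1, 2, 3, 5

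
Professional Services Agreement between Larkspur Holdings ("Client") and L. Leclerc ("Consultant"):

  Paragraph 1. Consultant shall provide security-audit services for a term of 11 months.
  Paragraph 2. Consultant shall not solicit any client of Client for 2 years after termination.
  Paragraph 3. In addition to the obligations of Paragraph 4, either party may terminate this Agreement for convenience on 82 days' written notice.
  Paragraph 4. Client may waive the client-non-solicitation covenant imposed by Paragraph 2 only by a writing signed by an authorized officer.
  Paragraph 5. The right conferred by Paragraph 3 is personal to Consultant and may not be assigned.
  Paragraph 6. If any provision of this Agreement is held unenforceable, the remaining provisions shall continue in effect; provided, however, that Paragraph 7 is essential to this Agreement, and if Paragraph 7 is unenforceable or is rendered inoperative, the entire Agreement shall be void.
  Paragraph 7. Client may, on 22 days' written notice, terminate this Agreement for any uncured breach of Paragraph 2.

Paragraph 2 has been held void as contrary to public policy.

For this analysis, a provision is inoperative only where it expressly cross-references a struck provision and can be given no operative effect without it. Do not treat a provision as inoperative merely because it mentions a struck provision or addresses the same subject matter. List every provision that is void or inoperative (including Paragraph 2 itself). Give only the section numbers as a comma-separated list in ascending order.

Paragraph 2 is struck. The only function of Paragraph 4 is the waiver condition for Paragraph 2, so it cannot stand once Paragraph 2 is removed. Paragraph 7 merely fixes the termination right for breach of Paragraph 2; with Paragraph 2 gone it has nothing to operate on and falls away. Paragraph 6 makes Paragraph 7 an essential term, and Paragraph 7 has been rendered inoperative by the cascade; under Paragraph 6, the entire Agreement is therefore void. No provision of the Agreement survives.

1, 2, 3, 4, 5, 6, 7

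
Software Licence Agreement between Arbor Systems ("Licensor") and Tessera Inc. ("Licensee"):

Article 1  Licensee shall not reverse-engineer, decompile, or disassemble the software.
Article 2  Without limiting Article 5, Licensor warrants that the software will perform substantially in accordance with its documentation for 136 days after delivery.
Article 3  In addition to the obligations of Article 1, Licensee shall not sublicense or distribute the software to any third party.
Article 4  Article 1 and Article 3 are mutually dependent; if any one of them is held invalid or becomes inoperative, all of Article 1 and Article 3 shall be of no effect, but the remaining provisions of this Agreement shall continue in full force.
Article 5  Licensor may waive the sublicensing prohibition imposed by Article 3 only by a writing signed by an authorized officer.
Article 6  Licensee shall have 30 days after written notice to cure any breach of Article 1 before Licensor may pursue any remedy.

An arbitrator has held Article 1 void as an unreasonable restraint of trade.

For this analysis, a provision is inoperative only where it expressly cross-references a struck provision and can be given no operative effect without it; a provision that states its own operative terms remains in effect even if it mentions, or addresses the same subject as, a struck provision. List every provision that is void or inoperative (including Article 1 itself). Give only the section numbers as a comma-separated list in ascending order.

Article 1 is struck. Article 6 merely fixes the cure period for breach of Article 1; with Article 1 gone it has nothing to operate on and falls away. Article 2 mentions Article 5 but its own obligation stands independently of Article 5, so Article 2 is not affected. Article 4 declares Article 1 and Article 3 mutually dependent; since one of them has fallen, all of them are of no effect. That brings down Article 3 as well. Article 5 in turn depends solely on a provision now struck and likewise falls. The remainder continues in force under Article 4. The provisions still in force are Article 2 and Article 4.

1, 3, 5, 6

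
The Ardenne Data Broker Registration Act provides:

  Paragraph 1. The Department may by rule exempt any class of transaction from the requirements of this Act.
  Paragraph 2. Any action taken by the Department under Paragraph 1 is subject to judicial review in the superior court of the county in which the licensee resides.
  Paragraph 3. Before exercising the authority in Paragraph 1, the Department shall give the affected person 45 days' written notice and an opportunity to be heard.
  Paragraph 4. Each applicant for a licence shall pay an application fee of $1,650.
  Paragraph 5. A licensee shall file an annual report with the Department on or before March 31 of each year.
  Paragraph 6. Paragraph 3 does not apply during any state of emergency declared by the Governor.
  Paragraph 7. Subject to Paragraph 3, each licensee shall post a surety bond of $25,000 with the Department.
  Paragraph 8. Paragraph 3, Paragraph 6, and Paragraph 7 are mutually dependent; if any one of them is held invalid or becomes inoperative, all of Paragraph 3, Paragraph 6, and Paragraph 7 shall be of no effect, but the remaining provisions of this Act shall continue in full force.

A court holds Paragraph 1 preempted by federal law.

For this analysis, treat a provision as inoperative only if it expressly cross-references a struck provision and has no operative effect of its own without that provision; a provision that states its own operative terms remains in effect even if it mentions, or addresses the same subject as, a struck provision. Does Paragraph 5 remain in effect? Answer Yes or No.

Paragraph 1 is struck. Paragraph 2 operates only by reference to Paragraph 1, so it falls with Paragraph 1. Paragraph 3 merely fixes the notice-and-hearing requirement for Paragraph 1; with Paragraph 1 gone it has nothing to operate on and falls away. Paragraph 6 merely fixes the emergency suspension of Paragraph 3; with Paragraph 3 gone it has nothing to operate on and falls away. Paragraph 8 declares Paragraph 3, Paragraph 6, and Paragraph 7 mutually dependent; since one of them has fallen, all of them are of no effect. That brings down Paragraph 7 as well. The remainder continues in force under Paragraph 8. Paragraph 4, Paragraph 5, and Paragraph 8 remain in effect. Paragraph 5 is among the surviving provisions, so the answer is yes.

Yes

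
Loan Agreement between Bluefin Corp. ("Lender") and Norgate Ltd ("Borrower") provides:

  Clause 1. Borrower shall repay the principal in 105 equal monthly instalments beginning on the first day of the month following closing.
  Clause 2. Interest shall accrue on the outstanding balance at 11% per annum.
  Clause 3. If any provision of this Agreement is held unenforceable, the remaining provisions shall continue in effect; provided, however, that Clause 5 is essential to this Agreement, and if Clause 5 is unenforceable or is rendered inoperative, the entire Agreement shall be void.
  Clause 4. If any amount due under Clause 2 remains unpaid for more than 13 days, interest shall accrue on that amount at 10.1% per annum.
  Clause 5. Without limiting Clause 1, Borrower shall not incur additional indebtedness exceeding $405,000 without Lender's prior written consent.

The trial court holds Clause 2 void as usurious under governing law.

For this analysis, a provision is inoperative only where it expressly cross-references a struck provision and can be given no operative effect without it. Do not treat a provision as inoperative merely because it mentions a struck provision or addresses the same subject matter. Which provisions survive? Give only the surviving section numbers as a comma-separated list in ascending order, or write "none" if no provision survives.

1, 3, 5

Clause 2 is struck. The whole of Clause 4 is the default interest on the interest charge, defined by reference to Clause 2, so Clause 4 cannot stand once Clause 2 is removed. Clause 3 makes Clause 5 an essential term, but Clause 5 is unaffected, so the severability proviso in Clause 3 preserves the remaining provisions. The provisions still in force are Clause 1, Clause 3, and Clause 5.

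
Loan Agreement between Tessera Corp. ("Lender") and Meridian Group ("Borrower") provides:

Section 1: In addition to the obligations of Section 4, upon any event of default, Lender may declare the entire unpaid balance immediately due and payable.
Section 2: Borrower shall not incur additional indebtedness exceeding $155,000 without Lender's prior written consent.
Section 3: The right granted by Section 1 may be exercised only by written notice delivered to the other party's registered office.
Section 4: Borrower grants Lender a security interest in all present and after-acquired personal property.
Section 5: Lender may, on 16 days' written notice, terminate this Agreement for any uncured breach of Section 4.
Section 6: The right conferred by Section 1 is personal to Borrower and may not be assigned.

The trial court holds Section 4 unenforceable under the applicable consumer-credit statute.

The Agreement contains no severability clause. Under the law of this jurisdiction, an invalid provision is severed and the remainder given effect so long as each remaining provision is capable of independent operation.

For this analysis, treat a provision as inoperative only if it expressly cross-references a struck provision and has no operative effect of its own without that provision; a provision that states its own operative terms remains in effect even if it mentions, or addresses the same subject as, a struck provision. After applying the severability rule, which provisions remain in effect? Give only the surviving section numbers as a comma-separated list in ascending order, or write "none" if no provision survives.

1, 2, 3, 6

Section 4 is struck. The only function of Section 5 is the termination right for breach of Section 4, so it cannot stand once Section 4 is removed. Although Section 1 refers to Section 4, its operative terms do not depend on Section 4, so it remains in effect. Under the stated default rule, only provisions that cannot operate independently fall away; the rest are enforced. Section 1, Section 2, Section 3, and Section 6 remain in effect.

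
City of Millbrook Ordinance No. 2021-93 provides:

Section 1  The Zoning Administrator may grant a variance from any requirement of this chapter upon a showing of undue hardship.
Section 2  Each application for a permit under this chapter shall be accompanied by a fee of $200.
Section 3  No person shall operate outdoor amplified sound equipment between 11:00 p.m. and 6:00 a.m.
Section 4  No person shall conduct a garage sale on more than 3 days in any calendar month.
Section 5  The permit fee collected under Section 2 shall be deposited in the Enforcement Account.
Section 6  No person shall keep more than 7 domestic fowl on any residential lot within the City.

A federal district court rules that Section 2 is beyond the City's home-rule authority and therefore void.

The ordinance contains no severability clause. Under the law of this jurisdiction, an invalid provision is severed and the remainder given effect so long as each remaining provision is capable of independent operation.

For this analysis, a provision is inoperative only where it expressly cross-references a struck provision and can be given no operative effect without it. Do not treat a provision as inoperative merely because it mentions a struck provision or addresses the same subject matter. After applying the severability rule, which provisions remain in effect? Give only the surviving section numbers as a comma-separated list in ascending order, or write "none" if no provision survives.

1, 3, 4, 6

Section 2 is struck. The whole of Section 5 is the disposition of the permit fee, defined by reference to Section 2, so Section 5 cannot stand once Section 2 is removed. With no severability clause, the stated default rule severs what cannot stand and enforces each remaining provision that can operate on its own. The provisions still in force are Section 1, Section 3, Section 4, and Section 6.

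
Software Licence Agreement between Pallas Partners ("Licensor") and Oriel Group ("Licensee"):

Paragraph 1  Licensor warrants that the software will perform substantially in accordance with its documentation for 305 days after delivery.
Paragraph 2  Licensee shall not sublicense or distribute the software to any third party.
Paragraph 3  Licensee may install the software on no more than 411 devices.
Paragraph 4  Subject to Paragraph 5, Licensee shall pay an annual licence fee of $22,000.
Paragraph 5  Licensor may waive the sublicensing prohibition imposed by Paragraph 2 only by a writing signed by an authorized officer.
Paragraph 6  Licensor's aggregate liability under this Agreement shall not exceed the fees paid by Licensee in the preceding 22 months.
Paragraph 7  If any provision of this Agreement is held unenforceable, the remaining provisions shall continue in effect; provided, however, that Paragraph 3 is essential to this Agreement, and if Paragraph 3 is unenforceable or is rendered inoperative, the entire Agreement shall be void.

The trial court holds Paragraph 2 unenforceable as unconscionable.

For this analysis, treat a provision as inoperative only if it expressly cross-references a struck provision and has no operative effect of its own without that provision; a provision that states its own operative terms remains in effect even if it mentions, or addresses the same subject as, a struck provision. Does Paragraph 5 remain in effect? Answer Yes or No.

Paragraph 2 is struck. The only function of Paragraph 5 is the waiver condition for Paragraph 2, so it cannot stand once Paragraph 2 is removed. Paragraph 4 mentions Paragraph 5 but its own obligation stands independently of Paragraph 5, so Paragraph 4 is not affected. Paragraph 7 makes Paragraph 3 an essential term, but Paragraph 3 is unaffected, so the severability proviso in Paragraph 7 preserves the remaining provisions. The provisions still in force are Paragraph 1, Paragraph 3, Paragraph 4, Paragraph 6, and Paragraph 7. Paragraph 5 is among the inoperative provisions, so the answer is no.

No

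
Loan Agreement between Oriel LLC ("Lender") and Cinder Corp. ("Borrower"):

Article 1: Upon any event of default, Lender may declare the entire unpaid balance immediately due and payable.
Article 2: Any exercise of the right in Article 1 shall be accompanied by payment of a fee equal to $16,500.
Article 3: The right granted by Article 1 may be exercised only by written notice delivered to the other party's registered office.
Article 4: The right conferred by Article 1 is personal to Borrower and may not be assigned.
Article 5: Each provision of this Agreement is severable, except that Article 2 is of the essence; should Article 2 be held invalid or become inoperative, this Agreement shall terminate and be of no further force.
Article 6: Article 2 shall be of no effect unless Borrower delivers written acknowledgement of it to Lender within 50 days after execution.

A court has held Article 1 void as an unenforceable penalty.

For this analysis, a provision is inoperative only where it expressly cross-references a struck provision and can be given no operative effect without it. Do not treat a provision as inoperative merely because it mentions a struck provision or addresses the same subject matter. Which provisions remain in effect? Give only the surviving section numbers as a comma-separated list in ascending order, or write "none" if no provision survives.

Article 1 is struck. Article 2 merely fixes the exercise fee for Article 1; with Article 1 gone it has nothing to operate on and falls away. Article 3 operates only by reference to Article 1, so it falls with Article 1. The only function of Article 4 is the non-assignment of Article 1, so it cannot stand once Article 1 is removed. Article 6 merely fixes the acknowledgement condition for Article 2; with Article 2 gone it has nothing to operate on and falls away. Article 5 makes Article 2 an essential term, and Article 2 has been rendered inoperative by the cascade; under Article 5, the entire Agreement is therefore void. No provision of the Agreement survives.

none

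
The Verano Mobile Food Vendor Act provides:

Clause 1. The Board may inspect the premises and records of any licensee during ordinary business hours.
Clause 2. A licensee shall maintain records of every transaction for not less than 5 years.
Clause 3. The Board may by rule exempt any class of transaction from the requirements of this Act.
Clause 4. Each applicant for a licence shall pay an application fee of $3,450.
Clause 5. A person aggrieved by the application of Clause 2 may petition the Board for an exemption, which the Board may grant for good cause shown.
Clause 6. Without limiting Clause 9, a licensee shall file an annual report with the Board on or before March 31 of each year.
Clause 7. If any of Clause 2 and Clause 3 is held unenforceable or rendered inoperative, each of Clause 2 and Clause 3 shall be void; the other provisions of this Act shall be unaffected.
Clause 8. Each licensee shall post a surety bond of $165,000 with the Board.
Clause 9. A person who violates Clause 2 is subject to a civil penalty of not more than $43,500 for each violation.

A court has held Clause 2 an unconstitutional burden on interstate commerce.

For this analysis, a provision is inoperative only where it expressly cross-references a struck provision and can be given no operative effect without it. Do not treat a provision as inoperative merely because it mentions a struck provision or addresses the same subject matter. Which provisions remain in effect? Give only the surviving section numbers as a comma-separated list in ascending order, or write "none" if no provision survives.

Clause 2 is struck. The only function of Clause 5 is the exemption procedure for Clause 2, so it cannot stand once Clause 2 is removed. Clause 9 merely fixes the civil penalty for violating Clause 2; with Clause 2 gone it has nothing to operate on and falls away. Clause 6 mentions Clause 9 but its own obligation stands independently of Clause 9, so Clause 6 is not affected. Clause 7 declares Clause 2 and Clause 3 mutually dependent; since one of them has fallen, all of them are of no effect. That brings down Clause 3 as well. The remainder continues in force under Clause 7. Clause 1, Clause 4, Clause 6, Clause 7, and Clause 8 remain in effect.

1, 4, 6, 7, 8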